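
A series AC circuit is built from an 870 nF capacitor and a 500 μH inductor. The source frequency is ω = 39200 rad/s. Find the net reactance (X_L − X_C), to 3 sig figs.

X_L = ωL = 19.6 Ω
X_C = 1/(ωC) = 29.3 Ω
X = 19.6 − 29.3 = -9.72 Ω

-9.72 Ω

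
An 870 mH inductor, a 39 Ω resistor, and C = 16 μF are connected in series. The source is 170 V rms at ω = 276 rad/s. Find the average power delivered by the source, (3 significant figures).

660 W

X_L = ωL = 240 Ω
X_C = 1/(ωC) = 226 Ω
Net reactance X = X_L − X_C = 13.7 Ω
Z = 39.0 + j13.7 Ω
|Z| = √(39.0² + 13.7²) = 41.3 Ω
∠Z = arctan(13.7/39.0) = 19.3°
I = V/|Z| = 4.11 A
P = VI cos φ = 170 × 4.11 × cos(19.3°) = 660 W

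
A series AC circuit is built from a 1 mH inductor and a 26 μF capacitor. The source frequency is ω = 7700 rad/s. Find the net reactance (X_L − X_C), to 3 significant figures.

X_L = ωL = 7.70 Ω
X_C = 1/(ωC) = 5.00 Ω
X = 7.70 − 5.00 = 2.70 Ω

2.70 Ω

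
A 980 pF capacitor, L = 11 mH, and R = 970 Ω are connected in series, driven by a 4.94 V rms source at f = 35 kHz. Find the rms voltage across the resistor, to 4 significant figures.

1.977 V

ω = 2πf = 219900 rad/s
X_L = ωL = 2419 Ω
X_C = 1/(ωC) = 4640 Ω
Net reactance X = X_L − X_C = -2221 Ω
Z = 970.0 − j2221 Ω
|Z| = √(970.0² + 2221²) = 2424 Ω
I = V/|Z| = 2.038 mA
V_R = I·|Z_R| = 0.002038 × 970.0 = 1.977 V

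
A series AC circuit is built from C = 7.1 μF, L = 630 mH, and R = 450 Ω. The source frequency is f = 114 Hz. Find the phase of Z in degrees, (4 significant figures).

29.50°

ω = 2πf = 716.3 rad/s
X_L = ωL = 451.3 Ω
X_C = 1/(ωC) = 196.6 Ω
Net reactance X = X_L − X_C = 254.6 Ω
Z = 450.0 + j254.6 Ω
|Z| = √(450.0² + 254.6²) = 517.0 Ω
∠Z = arctan(254.6/450.0) = 29.50°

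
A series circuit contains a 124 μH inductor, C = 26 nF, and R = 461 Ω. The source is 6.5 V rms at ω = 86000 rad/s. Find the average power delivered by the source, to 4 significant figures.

X_L = ωL = 10.66 Ω
X_C = 1/(ωC) = 447.2 Ω
Net reactance X = X_L − X_C = -436.6 Ω
Z = 461.0 − j436.6 Ω
|Z| = √(461.0² + 436.6²) = 634.9 Ω
∠Z = arctan(-436.6/461.0) = -43.44°
I = V/|Z| = 10.24 mA
P = VI cos φ = 6.5 × 0.01024 × cos(-43.44°) = 48.32 mW

48.32 mW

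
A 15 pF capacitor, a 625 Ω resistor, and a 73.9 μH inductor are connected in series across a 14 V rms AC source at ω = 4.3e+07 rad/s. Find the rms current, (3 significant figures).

X_L = ωL = 3180 Ω
X_C = 1/(ωC) = 1550 Ω
Net reactance X = X_L − X_C = 1630 Ω
Z = 625 + j1630 Ω
|Z| = √(625² + 1630²) = 1740 Ω
I = V/|Z| = 14/1740 = 8.03 mA

8.03 mA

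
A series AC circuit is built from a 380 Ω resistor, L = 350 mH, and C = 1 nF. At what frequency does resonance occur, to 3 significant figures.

8.51 kHz

ω₀ = 1/√(LC) = 1/√(0.35 × 1e-09) = 53450 rad/s
f₀ = ω₀/(2π) = 8.51 kHz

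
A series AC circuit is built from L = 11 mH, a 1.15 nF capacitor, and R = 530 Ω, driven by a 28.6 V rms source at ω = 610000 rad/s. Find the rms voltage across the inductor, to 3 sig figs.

36.1 V

X_L = ωL = 6710 Ω
X_C = 1/(ωC) = 1430 Ω
Net reactance X = X_L − X_C = 5280 Ω
Z = 530 + j5280 Ω
|Z| = √(530² + 5280²) = 5310 Ω
I = V/|Z| = 5.39 mA
V_L = I·|Z_L| = 0.00539 × 6710 = 36.1 V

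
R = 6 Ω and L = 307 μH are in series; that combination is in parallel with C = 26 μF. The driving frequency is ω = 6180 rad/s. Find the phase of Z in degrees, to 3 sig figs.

-36.7°

X_L = ωL = 1.90 Ω
X_C = 1/(ωC) = 6.22 Ω
Branch 1 (R+jX_L): Z₁ = 6.00 + j1.90 Ω, |Z₁| = 6.29 Ω
Branch 2 (−jX_C): Z₂ = −j6.22 Ω
Parallel: Z = Z₁Z₂/(Z₁+Z₂), |Z| = 5.29 Ω, ∠Z = -36.7°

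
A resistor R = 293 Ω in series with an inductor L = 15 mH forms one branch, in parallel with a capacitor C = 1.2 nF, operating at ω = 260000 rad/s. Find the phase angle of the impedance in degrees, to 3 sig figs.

X_L = ωL = 3900 Ω
X_C = 1/(ωC) = 3210 Ω
Branch 1 (R+jX_L): Z₁ = 293 + j3900 Ω, |Z₁| = 3910 Ω
Branch 2 (−jX_C): Z₂ = −j3210 Ω
Parallel: Z = Z₁Z₂/(Z₁+Z₂), |Z| = 16600 Ω, ∠Z = -71.4°

-71.4°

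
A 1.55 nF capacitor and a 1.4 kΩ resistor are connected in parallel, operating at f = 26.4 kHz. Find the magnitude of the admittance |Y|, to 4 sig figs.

759.1 μS

ω = 2πf = 165900 rad/s
X_C = 1/(ωC) = 3889 Ω
Parallel: admittances add. Y = 1/R + jωC
Y = (0.0007143 + j0.0002571) S
|Y| = 0.0007591 S → |Z| = 1/|Y| = 1317 Ω, ∠Z = −∠Y = -19.80°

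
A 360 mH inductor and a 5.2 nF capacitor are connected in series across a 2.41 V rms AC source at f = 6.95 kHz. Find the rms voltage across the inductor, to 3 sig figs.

3.35 V

ω = 2πf = 43670 rad/s
X_L = ωL = 15700 Ω
X_C = 1/(ωC) = 4400 Ω
Net reactance X = X_L − X_C = 11300 Ω
Z = j11300 Ω
|Z| = √(0² + 11300²) = 11300 Ω
I = V/|Z| = 213 μA
V_L = I·|Z_L| = 0.000213 × 15700 = 3.35 V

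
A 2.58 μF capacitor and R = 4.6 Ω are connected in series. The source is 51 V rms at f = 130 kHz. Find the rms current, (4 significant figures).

ω = 2πf = 816800 rad/s
X_C = 1/(ωC) = 0.4745 Ω
Z = 4.600 − j0.4745 Ω
|Z| = √(4.600² + 0.4745²) = 4.624 Ω
I = V/|Z| = 51/4.624 = 11.03 A

11.03 A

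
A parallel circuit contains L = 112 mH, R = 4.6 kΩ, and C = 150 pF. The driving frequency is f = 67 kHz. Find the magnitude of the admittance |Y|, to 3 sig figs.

221 μS

ω = 2πf = 421000 rad/s
X_L = ωL = 47100 Ω
X_C = 1/(ωC) = 15800 Ω
Parallel: admittances add. Y = 1/R + 1/(jωL) + jωC
Y = (0.000217 + j4.19e-05) S
|Y| = 0.000221 S → |Z| = 1/|Y| = 4520 Ω, ∠Z = −∠Y = -10.9°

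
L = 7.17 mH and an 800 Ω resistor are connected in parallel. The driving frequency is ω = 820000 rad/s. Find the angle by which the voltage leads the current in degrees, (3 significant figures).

X_L = ωL = 5880 Ω
Parallel: admittances add. Y = 1/R + 1/(jωL)
Y = (0.00125 − j0.000170) S
|Y| = 0.00126 S → |Z| = 1/|Y| = 793 Ω, ∠Z = −∠Y = 7.75°

7.75°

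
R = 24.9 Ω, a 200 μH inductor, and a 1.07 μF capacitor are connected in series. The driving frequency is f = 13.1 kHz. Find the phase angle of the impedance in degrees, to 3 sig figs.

ω = 2πf = 82310 rad/s
X_L = ωL = 16.5 Ω
X_C = 1/(ωC) = 11.4 Ω
Net reactance X = X_L − X_C = 5.11 Ω
Z = 24.9 + j5.11 Ω
|Z| = √(24.9² + 5.11²) = 25.4 Ω
∠Z = arctan(5.11/24.9) = 11.6°

11.6°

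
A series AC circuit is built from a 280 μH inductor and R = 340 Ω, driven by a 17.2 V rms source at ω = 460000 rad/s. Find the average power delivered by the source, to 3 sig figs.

761 mW

X_L = ωL = 129 Ω
Z = 340 + j129 Ω
|Z| = √(340² + 129²) = 364 Ω
∠Z = arctan(129/340) = 20.7°
I = V/|Z| = 47.3 mA
P = VI cos φ = 17.2 × 0.0473 × cos(20.7°) = 761 mW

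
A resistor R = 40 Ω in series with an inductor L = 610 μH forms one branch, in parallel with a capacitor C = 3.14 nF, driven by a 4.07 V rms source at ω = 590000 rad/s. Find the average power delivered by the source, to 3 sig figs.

5.05 mW

X_L = ωL = 360 Ω
X_C = 1/(ωC) = 540 Ω
Branch 1 (R+jX_L): Z₁ = 40.0 + j360 Ω, |Z₁| = 362 Ω
Branch 2 (−jX_C): Z₂ = −j540 Ω
Parallel: Z = Z₁Z₂/(Z₁+Z₂), |Z| = 1060 Ω, ∠Z = 71.1°
I = V/|Z| = 3.84 mA
P = VI cos φ = 4.07 × 0.00384 × cos(71.1°) = 5.05 mW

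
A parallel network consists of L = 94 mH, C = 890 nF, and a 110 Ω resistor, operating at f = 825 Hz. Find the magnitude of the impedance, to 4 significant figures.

105.9 Ω

ω = 2πf = 5184 rad/s
X_L = ωL = 487.3 Ω
X_C = 1/(ωC) = 216.8 Ω
Parallel: admittances add. Y = 1/R + 1/(jωL) + jωC
Y = (0.009091 + j0.002561) S
|Y| = 0.009445 S → |Z| = 1/|Y| = 105.9 Ω, ∠Z = −∠Y = -15.73°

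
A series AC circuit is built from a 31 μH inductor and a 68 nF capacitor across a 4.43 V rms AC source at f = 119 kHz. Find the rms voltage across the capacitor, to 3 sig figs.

24.8 V

ω = 2πf = 747700 rad/s
X_L = ωL = 23.2 Ω
X_C = 1/(ωC) = 19.7 Ω
Net reactance X = X_L − X_C = 3.51 Ω
Z = j3.51 Ω
|Z| = √(0² + 3.51²) = 3.51 Ω
I = V/|Z| = 1.26 A
V_C = I·|Z_C| = 1.26 × 19.7 = 24.8 V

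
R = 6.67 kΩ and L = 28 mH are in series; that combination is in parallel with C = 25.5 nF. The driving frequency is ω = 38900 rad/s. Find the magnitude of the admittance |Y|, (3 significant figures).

X_L = ωL = 1090 Ω
X_C = 1/(ωC) = 1010 Ω
Branch 1 (R+jX_L): Z₁ = 6670 + j1090 Ω, |Z₁| = 6760 Ω
Branch 2 (−jX_C): Z₂ = −j1010 Ω
Parallel: Z = Z₁Z₂/(Z₁+Z₂), |Z| = 1020 Ω, ∠Z = -81.4°
|Y| = 1/|Z| = 979 μS

979 μS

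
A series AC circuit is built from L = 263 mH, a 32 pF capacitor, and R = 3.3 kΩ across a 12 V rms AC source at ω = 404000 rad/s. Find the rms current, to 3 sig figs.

X_L = ωL = 106000 Ω
X_C = 1/(ωC) = 77400 Ω
Net reactance X = X_L − X_C = 28900 Ω
Z = 3300 + j28900 Ω
|Z| = √(3300² + 28900²) = 29100 Ω
I = V/|Z| = 12/29100 = 413 μA

413 μA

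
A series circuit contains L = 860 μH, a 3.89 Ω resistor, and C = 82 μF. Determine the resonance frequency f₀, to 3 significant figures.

ω₀ = 1/√(LC) = 1/√(0.00086 × 8.2e-05) = 3766 rad/s
f₀ = ω₀/(2π) = 599 Hz

599 Hz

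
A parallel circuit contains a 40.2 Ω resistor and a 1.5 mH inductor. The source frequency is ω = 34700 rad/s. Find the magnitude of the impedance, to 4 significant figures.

31.82 Ω

X_L = ωL = 52.05 Ω
Parallel: admittances add. Y = 1/R + 1/(jωL)
Y = (0.02488 − j0.01921) S
|Y| = 0.03143 S → |Z| = 1/|Y| = 31.82 Ω, ∠Z = −∠Y = 37.68°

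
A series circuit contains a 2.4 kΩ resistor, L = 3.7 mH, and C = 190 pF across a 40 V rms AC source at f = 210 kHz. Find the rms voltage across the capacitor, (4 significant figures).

62.31 V

ω = 2πf = 1.319e+06 rad/s
X_L = ωL = 4882 Ω
X_C = 1/(ωC) = 3989 Ω
Net reactance X = X_L − X_C = 893.2 Ω
Z = 2400 + j893.2 Ω
|Z| = √(2400² + 893.2²) = 2561 Ω
I = V/|Z| = 15.62 mA
V_C = I·|Z_C| = 0.01562 × 3989 = 62.31 V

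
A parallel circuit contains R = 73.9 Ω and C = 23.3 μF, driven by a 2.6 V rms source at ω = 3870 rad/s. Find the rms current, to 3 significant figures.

X_C = 1/(ωC) = 11.1 Ω
Parallel: admittances add. Y = 1/R + jωC
Y = (0.0135 + j0.0902) S
|Y| = 0.0912 S → |Z| = 1/|Y| = 11.0 Ω, ∠Z = −∠Y = -81.5°
I = V/|Z| = 2.6/11.0 = 237 mA

237 mA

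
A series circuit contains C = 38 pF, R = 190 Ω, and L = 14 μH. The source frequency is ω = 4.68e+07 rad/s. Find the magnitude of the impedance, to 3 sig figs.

X_L = ωL = 655 Ω
X_C = 1/(ωC) = 562 Ω
Net reactance X = X_L − X_C = 92.9 Ω
Z = 190 + j92.9 Ω
|Z| = √(190² + 92.9²) = 211 Ω

211 Ω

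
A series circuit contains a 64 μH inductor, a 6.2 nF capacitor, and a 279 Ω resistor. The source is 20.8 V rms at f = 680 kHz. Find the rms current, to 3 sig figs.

57.0 mA

ω = 2πf = 4.273e+06 rad/s
X_L = ωL = 273 Ω
X_C = 1/(ωC) = 37.8 Ω
Net reactance X = X_L − X_C = 236 Ω
Z = 279 + j236 Ω
|Z| = √(279² + 236²) = 365 Ω
I = V/|Z| = 20.8/365 = 57.0 mA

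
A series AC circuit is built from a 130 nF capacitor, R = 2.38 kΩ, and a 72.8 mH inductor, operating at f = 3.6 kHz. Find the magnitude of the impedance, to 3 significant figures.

2720 Ω

ω = 2πf = 22620 rad/s
X_L = ωL = 1650 Ω
X_C = 1/(ωC) = 340 Ω
Net reactance X = X_L − X_C = 1310 Ω
Z = 2380 + j1310 Ω
|Z| = √(2380² + 1310²) = 2720 Ω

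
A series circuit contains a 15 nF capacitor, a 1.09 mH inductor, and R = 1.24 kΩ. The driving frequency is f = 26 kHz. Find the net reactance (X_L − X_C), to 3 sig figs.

-230 Ω

ω = 2πf = 163400 rad/s
X_L = ωL = 178 Ω
X_C = 1/(ωC) = 408 Ω
X = 178 − 408 = -230 Ω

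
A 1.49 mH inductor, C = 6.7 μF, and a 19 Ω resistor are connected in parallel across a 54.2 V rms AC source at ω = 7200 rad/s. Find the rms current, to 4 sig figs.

3.752 A

X_L = ωL = 10.73 Ω
X_C = 1/(ωC) = 20.73 Ω
Parallel: admittances add. Y = 1/R + 1/(jωL) + jωC
Y = (0.05263 − j0.04497) S
|Y| = 0.06923 S → |Z| = 1/|Y| = 14.44 Ω, ∠Z = −∠Y = 40.51°
I = V/|Z| = 54.2/14.44 = 3.752 A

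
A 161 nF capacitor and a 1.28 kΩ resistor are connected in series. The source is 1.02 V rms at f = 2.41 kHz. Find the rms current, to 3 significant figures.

ω = 2πf = 15140 rad/s
X_C = 1/(ωC) = 410 Ω
Z = 1280 − j410 Ω
|Z| = √(1280² + 410²) = 1340 Ω
I = V/|Z| = 1.02/1340 = 759 μA

759 μA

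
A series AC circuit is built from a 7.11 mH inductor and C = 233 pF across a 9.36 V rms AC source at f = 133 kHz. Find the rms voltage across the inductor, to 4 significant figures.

69.02 V

ω = 2πf = 835700 rad/s
X_L = ωL = 5942 Ω
X_C = 1/(ωC) = 5136 Ω
Net reactance X = X_L − X_C = 805.7 Ω
Z = j805.7 Ω
|Z| = √(0² + 805.7²) = 805.7 Ω
I = V/|Z| = 11.62 mA
V_L = I·|Z_L| = 0.01162 × 5942 = 69.02 V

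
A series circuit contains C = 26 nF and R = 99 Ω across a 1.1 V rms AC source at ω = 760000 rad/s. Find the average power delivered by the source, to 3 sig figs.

X_C = 1/(ωC) = 50.6 Ω
Z = 99.0 − j50.6 Ω
|Z| = √(99.0² + 50.6²) = 111 Ω
∠Z = arctan(-50.6/99.0) = -27.1°
I = V/|Z| = 9.89 mA
P = VI cos φ = 1.1 × 0.00989 × cos(-27.1°) = 9.69 mW

9.69 mW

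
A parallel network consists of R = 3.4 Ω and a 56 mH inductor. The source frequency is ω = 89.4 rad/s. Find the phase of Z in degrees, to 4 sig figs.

X_L = ωL = 5.006 Ω
Parallel: admittances add. Y = 1/R + 1/(jωL)
Y = (0.2941 − j0.1997) S
|Y| = 0.3555 S → |Z| = 1/|Y| = 2.813 Ω, ∠Z = −∠Y = 34.18°

34.18°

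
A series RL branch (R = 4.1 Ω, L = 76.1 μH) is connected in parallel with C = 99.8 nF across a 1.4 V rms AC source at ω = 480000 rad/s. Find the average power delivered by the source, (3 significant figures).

X_L = ωL = 36.5 Ω
X_C = 1/(ωC) = 20.9 Ω
Branch 1 (R+jX_L): Z₁ = 4.10 + j36.5 Ω, |Z₁| = 36.8 Ω
Branch 2 (−jX_C): Z₂ = −j20.9 Ω
Parallel: Z = Z₁Z₂/(Z₁+Z₂), |Z| = 47.4 Ω, ∠Z = -81.7°
I = V/|Z| = 29.5 mA
P = VI cos φ = 1.4 × 0.0295 × cos(-81.7°) = 5.95 mW

5.95 mW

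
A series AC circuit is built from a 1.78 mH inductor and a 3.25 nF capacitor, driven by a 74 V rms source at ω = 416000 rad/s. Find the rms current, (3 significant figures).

X_L = ωL = 740 Ω
X_C = 1/(ωC) = 740 Ω
Net reactance X = X_L − X_C = 0.835 Ω
Z = j0.835 Ω
|Z| = √(0² + 0.835²) = 0.835 Ω
I = V/|Z| = 74/0.835 = 88.6 A

88.6 A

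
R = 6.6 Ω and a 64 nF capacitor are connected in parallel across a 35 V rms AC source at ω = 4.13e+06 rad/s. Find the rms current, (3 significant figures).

10.7 A

X_C = 1/(ωC) = 3.78 Ω
Parallel: admittances add. Y = 1/R + jωC
Y = (0.152 + j0.264) S
|Y| = 0.305 S → |Z| = 1/|Y| = 3.28 Ω, ∠Z = −∠Y = -60.2°
I = V/|Z| = 35/3.28 = 10.7 A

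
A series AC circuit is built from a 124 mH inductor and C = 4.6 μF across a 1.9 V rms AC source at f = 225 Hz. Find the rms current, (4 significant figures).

ω = 2πf = 1414 rad/s
X_L = ωL = 175.3 Ω
X_C = 1/(ωC) = 153.8 Ω
Net reactance X = X_L − X_C = 21.53 Ω
Z = j21.53 Ω
|Z| = √(0² + 21.53²) = 21.53 Ω
I = V/|Z| = 1.9/21.53 = 88.26 mA

88.26 mA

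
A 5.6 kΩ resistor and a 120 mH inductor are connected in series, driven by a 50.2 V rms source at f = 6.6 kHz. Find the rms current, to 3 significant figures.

ω = 2πf = 41470 rad/s
X_L = ωL = 4980 Ω
Z = 5600 + j4980 Ω
|Z| = √(5600² + 4980²) = 7490 Ω
I = V/|Z| = 50.2/7490 = 6.70 mA

6.70 mA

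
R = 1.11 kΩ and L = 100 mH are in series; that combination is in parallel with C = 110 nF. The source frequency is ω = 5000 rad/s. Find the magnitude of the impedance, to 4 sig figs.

1284 Ω

X_L = ωL = 500.0 Ω
X_C = 1/(ωC) = 1818 Ω
Branch 1 (R+jX_L): Z₁ = 1110 + j500.0 Ω, |Z₁| = 1217 Ω
Branch 2 (−jX_C): Z₂ = −j1818 Ω
Parallel: Z = Z₁Z₂/(Z₁+Z₂), |Z| = 1284 Ω, ∠Z = -15.85°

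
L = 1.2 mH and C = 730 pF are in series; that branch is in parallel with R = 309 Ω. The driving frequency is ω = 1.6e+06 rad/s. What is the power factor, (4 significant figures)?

X_L = ωL = 1920 Ω
X_C = 1/(ωC) = 856.2 Ω
Branch 1: Z₁ = R = 309.0 Ω
Branch 2 (series LC): Z₂ = j(X_L − X_C) = j1064 Ω
Parallel: Z = Z₁Z₂/(Z₁+Z₂), |Z| = 296.7 Ω, ∠Z = 16.20°
cos φ = cos(16.20°) = 0.9603

0.9603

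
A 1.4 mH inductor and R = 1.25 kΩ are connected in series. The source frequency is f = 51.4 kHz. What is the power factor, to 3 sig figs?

0.940

ω = 2πf = 323000 rad/s
X_L = ωL = 452 Ω
Z = 1250 + j452 Ω
|Z| = √(1250² + 452²) = 1330 Ω
∠Z = arctan(452/1250) = 19.9°
cos φ = cos(19.9°) = 0.940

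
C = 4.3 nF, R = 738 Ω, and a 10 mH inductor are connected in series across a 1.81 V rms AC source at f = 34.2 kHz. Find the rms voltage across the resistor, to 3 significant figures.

1.03 V

ω = 2πf = 214900 rad/s
X_L = ωL = 2150 Ω
X_C = 1/(ωC) = 1080 Ω
Net reactance X = X_L − X_C = 1070 Ω
Z = 738 + j1070 Ω
|Z| = √(738² + 1070²) = 1300 Ω
I = V/|Z| = 1.40 mA
V_R = I·|Z_R| = 0.00140 × 738 = 1.03 V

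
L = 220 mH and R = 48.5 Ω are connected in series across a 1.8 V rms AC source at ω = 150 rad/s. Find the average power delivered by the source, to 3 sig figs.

X_L = ωL = 33.0 Ω
Z = 48.5 + j33.0 Ω
|Z| = √(48.5² + 33.0²) = 58.7 Ω
∠Z = arctan(33.0/48.5) = 34.2°
I = V/|Z| = 30.7 mA
P = VI cos φ = 1.8 × 0.0307 × cos(34.2°) = 45.7 mW

45.7 mW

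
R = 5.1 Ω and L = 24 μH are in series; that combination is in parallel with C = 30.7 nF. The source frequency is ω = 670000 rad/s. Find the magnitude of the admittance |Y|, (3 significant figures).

40.2 mS

X_L = ωL = 16.1 Ω
X_C = 1/(ωC) = 48.6 Ω
Branch 1 (R+jX_L): Z₁ = 5.10 + j16.1 Ω, |Z₁| = 16.9 Ω
Branch 2 (−jX_C): Z₂ = −j48.6 Ω
Parallel: Z = Z₁Z₂/(Z₁+Z₂), |Z| = 24.9 Ω, ∠Z = 63.5°
|Y| = 1/|Z| = 40.2 mS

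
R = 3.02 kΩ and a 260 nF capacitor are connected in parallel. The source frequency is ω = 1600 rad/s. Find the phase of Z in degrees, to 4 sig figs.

X_C = 1/(ωC) = 2404 Ω
Parallel: admittances add. Y = 1/R + jωC
Y = (0.0003311 + j0.0004160) S
|Y| = 0.0005317 S → |Z| = 1/|Y| = 1881 Ω, ∠Z = −∠Y = -51.48°

-51.48°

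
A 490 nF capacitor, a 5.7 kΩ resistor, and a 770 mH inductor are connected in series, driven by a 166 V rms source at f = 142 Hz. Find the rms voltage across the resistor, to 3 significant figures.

ω = 2πf = 892.2 rad/s
X_L = ωL = 687 Ω
X_C = 1/(ωC) = 2290 Ω
Net reactance X = X_L − X_C = -1600 Ω
Z = 5700 − j1600 Ω
|Z| = √(5700² + 1600²) = 5920 Ω
I = V/|Z| = 28.0 mA
V_R = I·|Z_R| = 0.0280 × 5700 = 160 V

160 V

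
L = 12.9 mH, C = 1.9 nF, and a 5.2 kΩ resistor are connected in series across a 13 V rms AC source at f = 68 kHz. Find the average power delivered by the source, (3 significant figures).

ω = 2πf = 427300 rad/s
X_L = ωL = 5510 Ω
X_C = 1/(ωC) = 1230 Ω
Net reactance X = X_L − X_C = 4280 Ω
Z = 5200 + j4280 Ω
|Z| = √(5200² + 4280²) = 6730 Ω
∠Z = arctan(4280/5200) = 39.5°
I = V/|Z| = 1.93 mA
P = VI cos φ = 13 × 0.00193 × cos(39.5°) = 19.4 mW

19.4 mW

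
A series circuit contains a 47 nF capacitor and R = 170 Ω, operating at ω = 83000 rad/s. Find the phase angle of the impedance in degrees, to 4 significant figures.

-56.45°

X_C = 1/(ωC) = 256.3 Ω
Z = 170.0 − j256.3 Ω
|Z| = √(170.0² + 256.3²) = 307.6 Ω
∠Z = arctan(-256.3/170.0) = -56.45°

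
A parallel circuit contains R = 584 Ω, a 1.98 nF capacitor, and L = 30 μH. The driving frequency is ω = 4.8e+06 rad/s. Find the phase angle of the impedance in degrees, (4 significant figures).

X_L = ωL = 144.0 Ω
X_C = 1/(ωC) = 105.2 Ω
Parallel: admittances add. Y = 1/R + 1/(jωL) + jωC
Y = (0.001712 + j0.002560) S
|Y| = 0.003080 S → |Z| = 1/|Y| = 324.7 Ω, ∠Z = −∠Y = -56.22°

-56.22°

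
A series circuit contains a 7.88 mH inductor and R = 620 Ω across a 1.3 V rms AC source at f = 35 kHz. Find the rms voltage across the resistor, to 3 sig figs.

ω = 2πf = 219900 rad/s
X_L = ωL = 1730 Ω
Z = 620 + j1730 Ω
|Z| = √(620² + 1730²) = 1840 Ω
I = V/|Z| = 706 μA
V_R = I·|Z_R| = 0.000706 × 620 = 0.438 V

0.438 V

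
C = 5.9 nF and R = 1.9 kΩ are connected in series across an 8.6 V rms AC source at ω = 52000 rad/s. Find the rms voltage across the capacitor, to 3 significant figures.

7.43 V

X_C = 1/(ωC) = 3260 Ω
Z = 1900 − j3260 Ω
|Z| = √(1900² + 3260²) = 3770 Ω
I = V/|Z| = 2.28 mA
V_C = I·|Z_C| = 0.00228 × 3260 = 7.43 V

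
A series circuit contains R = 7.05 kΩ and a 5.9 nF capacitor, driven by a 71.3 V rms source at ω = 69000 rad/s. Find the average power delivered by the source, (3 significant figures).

643 mW

X_C = 1/(ωC) = 2460 Ω
Z = 7050 − j2460 Ω
|Z| = √(7050² + 2460²) = 7470 Ω
∠Z = arctan(-2460/7050) = -19.2°
I = V/|Z| = 9.55 mA
P = VI cos φ = 71.3 × 0.00955 × cos(-19.2°) = 643 mW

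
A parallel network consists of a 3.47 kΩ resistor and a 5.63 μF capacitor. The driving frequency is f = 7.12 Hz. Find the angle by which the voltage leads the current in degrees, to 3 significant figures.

-41.2°

ω = 2πf = 44.74 rad/s
X_C = 1/(ωC) = 3970 Ω
Parallel: admittances add. Y = 1/R + jωC
Y = (0.000288 + j0.000252) S
|Y| = 0.000383 S → |Z| = 1/|Y| = 2610 Ω, ∠Z = −∠Y = -41.2°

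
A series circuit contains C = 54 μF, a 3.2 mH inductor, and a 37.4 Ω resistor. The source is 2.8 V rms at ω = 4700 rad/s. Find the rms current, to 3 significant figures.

X_L = ωL = 15.0 Ω
X_C = 1/(ωC) = 3.94 Ω
Net reactance X = X_L − X_C = 11.1 Ω
Z = 37.4 + j11.1 Ω
|Z| = √(37.4² + 11.1²) = 39.0 Ω
I = V/|Z| = 2.8/39.0 = 71.8 mA

71.8 mA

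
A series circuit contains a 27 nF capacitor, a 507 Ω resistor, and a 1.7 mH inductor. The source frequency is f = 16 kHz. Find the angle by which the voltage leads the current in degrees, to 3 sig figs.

ω = 2πf = 100500 rad/s
X_L = ωL = 171 Ω
X_C = 1/(ωC) = 368 Ω
Net reactance X = X_L − X_C = -198 Ω
Z = 507 − j198 Ω
|Z| = √(507² + 198²) = 544 Ω
∠Z = arctan(-198/507) = -21.3°

-21.3°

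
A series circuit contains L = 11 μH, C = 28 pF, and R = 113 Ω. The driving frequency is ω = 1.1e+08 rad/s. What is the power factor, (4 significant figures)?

X_L = ωL = 1210 Ω
X_C = 1/(ωC) = 324.7 Ω
Net reactance X = X_L − X_C = 885.3 Ω
Z = 113.0 + j885.3 Ω
|Z| = √(113.0² + 885.3²) = 892.5 Ω
∠Z = arctan(885.3/113.0) = 82.73°
cos φ = cos(82.73°) = 0.1266

0.1266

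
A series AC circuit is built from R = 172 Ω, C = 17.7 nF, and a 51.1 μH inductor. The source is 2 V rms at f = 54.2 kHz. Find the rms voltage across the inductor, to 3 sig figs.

ω = 2πf = 340500 rad/s
X_L = ωL = 17.4 Ω
X_C = 1/(ωC) = 166 Ω
Net reactance X = X_L − X_C = -148 Ω
Z = 172 − j148 Ω
|Z| = √(172² + 148²) = 227 Ω
I = V/|Z| = 8.80 mA
V_L = I·|Z_L| = 0.00880 × 17.4 = 0.153 V

0.153 V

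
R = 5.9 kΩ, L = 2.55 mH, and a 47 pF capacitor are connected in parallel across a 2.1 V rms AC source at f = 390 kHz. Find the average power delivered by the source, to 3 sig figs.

ω = 2πf = 2.45e+06 rad/s
X_L = ωL = 6250 Ω
X_C = 1/(ωC) = 8680 Ω
Parallel: admittances add. Y = 1/R + 1/(jωL) + jωC
Y = (0.000169 − j4.49e-05) S
|Y| = 0.000175 S → |Z| = 1/|Y| = 5700 Ω, ∠Z = −∠Y = 14.8°
I = V/|Z| = 368 μA
P = VI cos φ = 2.1 × 0.000368 × cos(14.8°) = 747 μW

747 μW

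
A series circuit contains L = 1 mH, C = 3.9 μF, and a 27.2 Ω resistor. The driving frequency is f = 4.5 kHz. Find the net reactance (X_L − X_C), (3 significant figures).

ω = 2πf = 28270 rad/s
X_L = ωL = 28.3 Ω
X_C = 1/(ωC) = 9.07 Ω
X = 28.3 − 9.07 = 19.2 Ω

19.2 Ω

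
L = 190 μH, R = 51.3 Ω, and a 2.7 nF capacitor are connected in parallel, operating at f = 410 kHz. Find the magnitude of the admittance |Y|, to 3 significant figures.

ω = 2πf = 2.576e+06 rad/s
X_L = ωL = 489 Ω
X_C = 1/(ωC) = 144 Ω
Parallel: admittances add. Y = 1/R + 1/(jωL) + jωC
Y = (0.0195 + j0.00491) S
|Y| = 0.0201 S → |Z| = 1/|Y| = 49.7 Ω, ∠Z = −∠Y = -14.1°

20.1 mS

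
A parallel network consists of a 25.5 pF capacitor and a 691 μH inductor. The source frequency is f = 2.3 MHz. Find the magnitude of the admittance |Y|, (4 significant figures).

ω = 2πf = 1.445e+07 rad/s
X_L = ωL = 9986 Ω
X_C = 1/(ωC) = 2714 Ω
Parallel: admittances add. Y = 1/(jωL) + jωC
Y = (0 + j0.0002684) S
|Y| = 0.0002684 S → |Z| = 1/|Y| = 3726 Ω, ∠Z = −∠Y = -90.00°

268.4 μS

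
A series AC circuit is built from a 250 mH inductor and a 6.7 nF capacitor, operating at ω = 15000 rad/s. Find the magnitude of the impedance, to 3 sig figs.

6200 Ω

X_L = ωL = 3750 Ω
X_C = 1/(ωC) = 9950 Ω
Net reactance X = X_L − X_C = -6200 Ω
Z = − j6200 Ω
|Z| = √(0² + 6200²) = 6200 Ω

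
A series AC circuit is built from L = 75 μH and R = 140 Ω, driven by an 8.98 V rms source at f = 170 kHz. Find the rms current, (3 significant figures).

55.7 mA

ω = 2πf = 1.068e+06 rad/s
X_L = ωL = 80.1 Ω
Z = 140 + j80.1 Ω
|Z| = √(140² + 80.1²) = 161 Ω
I = V/|Z| = 8.98/161 = 55.7 mA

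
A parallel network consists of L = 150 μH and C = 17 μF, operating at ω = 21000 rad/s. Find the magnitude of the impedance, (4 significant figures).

25.29 Ω

X_L = ωL = 3.150 Ω
X_C = 1/(ωC) = 2.801 Ω
Parallel: admittances add. Y = 1/(jωL) + jωC
Y = (0 + j0.03954) S
|Y| = 0.03954 S → |Z| = 1/|Y| = 25.29 Ω, ∠Z = −∠Y = -90.00°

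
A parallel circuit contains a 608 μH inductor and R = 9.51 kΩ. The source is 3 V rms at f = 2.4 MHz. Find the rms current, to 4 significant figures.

ω = 2πf = 1.508e+07 rad/s
X_L = ωL = 9168 Ω
Parallel: admittances add. Y = 1/R + 1/(jωL)
Y = (0.0001052 − j0.0001091) S
|Y| = 0.0001515 S → |Z| = 1/|Y| = 6601 Ω, ∠Z = −∠Y = 46.05°
I = V/|Z| = 3/6601 = 454.5 μA

454.5 μA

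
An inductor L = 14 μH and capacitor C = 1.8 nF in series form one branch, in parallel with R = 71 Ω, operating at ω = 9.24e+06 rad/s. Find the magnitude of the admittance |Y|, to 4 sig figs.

X_L = ωL = 129.4 Ω
X_C = 1/(ωC) = 60.13 Ω
Branch 1: Z₁ = R = 71.00 Ω
Branch 2 (series LC): Z₂ = j(X_L − X_C) = j69.23 Ω
Parallel: Z = Z₁Z₂/(Z₁+Z₂), |Z| = 49.57 Ω, ∠Z = 45.72°
|Y| = 1/|Z| = 20.17 mS

20.17 mS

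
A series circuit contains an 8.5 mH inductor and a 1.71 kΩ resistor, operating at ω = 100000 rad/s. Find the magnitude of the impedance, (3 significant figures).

1910 Ω

X_L = ωL = 850 Ω
Z = 1710 + j850 Ω
|Z| = √(1710² + 850²) = 1910 Ω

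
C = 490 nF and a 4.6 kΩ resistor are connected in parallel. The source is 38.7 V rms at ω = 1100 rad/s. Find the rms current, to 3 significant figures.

X_C = 1/(ωC) = 1860 Ω
Parallel: admittances add. Y = 1/R + jωC
Y = (0.000217 + j0.000539) S
|Y| = 0.000581 S → |Z| = 1/|Y| = 1720 Ω, ∠Z = −∠Y = -68.0°
I = V/|Z| = 38.7/1720 = 22.5 mA

22.5 mA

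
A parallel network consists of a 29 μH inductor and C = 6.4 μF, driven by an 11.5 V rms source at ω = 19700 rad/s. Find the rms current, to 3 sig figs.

18.7 A

X_L = ωL = 0.571 Ω
X_C = 1/(ωC) = 7.93 Ω
Parallel: admittances add. Y = 1/(jωL) + jωC
Y = (0 − j1.62) S
|Y| = 1.62 S → |Z| = 1/|Y| = 0.616 Ω, ∠Z = −∠Y = 90.0°
I = V/|Z| = 11.5/0.616 = 18.7 A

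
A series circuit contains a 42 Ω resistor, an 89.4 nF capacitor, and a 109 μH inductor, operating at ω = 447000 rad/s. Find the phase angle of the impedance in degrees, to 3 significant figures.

29.4°

X_L = ωL = 48.7 Ω
X_C = 1/(ωC) = 25.0 Ω
Net reactance X = X_L − X_C = 23.7 Ω
Z = 42.0 + j23.7 Ω
|Z| = √(42.0² + 23.7²) = 48.2 Ω
∠Z = arctan(23.7/42.0) = 29.4°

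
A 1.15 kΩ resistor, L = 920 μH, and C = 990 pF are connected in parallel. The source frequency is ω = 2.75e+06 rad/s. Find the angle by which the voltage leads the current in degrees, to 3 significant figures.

-69.5°

X_L = ωL = 2530 Ω
X_C = 1/(ωC) = 367 Ω
Parallel: admittances add. Y = 1/R + 1/(jωL) + jωC
Y = (0.000870 + j0.00233) S
|Y| = 0.00248 S → |Z| = 1/|Y| = 403 Ω, ∠Z = −∠Y = -69.5°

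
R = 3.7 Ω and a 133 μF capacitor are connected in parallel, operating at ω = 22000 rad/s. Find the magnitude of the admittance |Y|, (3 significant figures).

2.94 S

X_C = 1/(ωC) = 0.342 Ω
Parallel: admittances add. Y = 1/R + jωC
Y = (0.270 + j2.93) S
|Y| = 2.94 S → |Z| = 1/|Y| = 0.340 Ω, ∠Z = −∠Y = -84.7°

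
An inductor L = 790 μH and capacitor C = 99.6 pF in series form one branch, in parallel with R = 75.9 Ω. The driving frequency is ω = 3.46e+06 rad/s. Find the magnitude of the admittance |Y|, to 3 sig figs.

14.5 mS

X_L = ωL = 2730 Ω
X_C = 1/(ωC) = 2900 Ω
Branch 1: Z₁ = R = 75.9 Ω
Branch 2 (series LC): Z₂ = j(X_L − X_C) = −j168 Ω
Parallel: Z = Z₁Z₂/(Z₁+Z₂), |Z| = 69.2 Ω, ∠Z = -24.3°
|Y| = 1/|Z| = 14.5 mS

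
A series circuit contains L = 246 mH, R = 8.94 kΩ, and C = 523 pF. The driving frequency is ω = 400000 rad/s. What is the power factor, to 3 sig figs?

X_L = ωL = 98400 Ω
X_C = 1/(ωC) = 4780 Ω
Net reactance X = X_L − X_C = 93600 Ω
Z = 8940 + j93600 Ω
|Z| = √(8940² + 93600²) = 94000 Ω
∠Z = arctan(93600/8940) = 84.5°
cos φ = cos(84.5°) = 0.0951

0.0951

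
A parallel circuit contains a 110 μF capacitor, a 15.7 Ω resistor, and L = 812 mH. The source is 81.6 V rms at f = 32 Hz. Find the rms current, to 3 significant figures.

5.36 A

ω = 2πf = 201.1 rad/s
X_L = ωL = 163 Ω
X_C = 1/(ωC) = 45.2 Ω
Parallel: admittances add. Y = 1/R + 1/(jωL) + jωC
Y = (0.0637 + j0.0160) S
|Y| = 0.0657 S → |Z| = 1/|Y| = 15.2 Ω, ∠Z = −∠Y = -14.1°
I = V/|Z| = 81.6/15.2 = 5.36 A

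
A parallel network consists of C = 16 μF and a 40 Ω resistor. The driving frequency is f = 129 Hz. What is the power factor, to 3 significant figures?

0.888

ω = 2πf = 810.5 rad/s
X_C = 1/(ωC) = 77.1 Ω
Parallel: admittances add. Y = 1/R + jωC
Y = (0.0250 + j0.0130) S
|Y| = 0.0282 S → |Z| = 1/|Y| = 35.5 Ω, ∠Z = −∠Y = -27.4°
cos φ = cos(-27.4°) = 0.888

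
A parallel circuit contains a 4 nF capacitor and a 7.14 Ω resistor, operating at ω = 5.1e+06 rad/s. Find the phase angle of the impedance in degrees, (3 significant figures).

-8.29°

X_C = 1/(ωC) = 49.0 Ω
Parallel: admittances add. Y = 1/R + jωC
Y = (0.140 + j0.0204) S
|Y| = 0.142 S → |Z| = 1/|Y| = 7.07 Ω, ∠Z = −∠Y = -8.29°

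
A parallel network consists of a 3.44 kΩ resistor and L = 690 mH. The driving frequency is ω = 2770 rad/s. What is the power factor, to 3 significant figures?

0.486

X_L = ωL = 1910 Ω
Parallel: admittances add. Y = 1/R + 1/(jωL)
Y = (0.000291 − j0.000523) S
|Y| = 0.000599 S → |Z| = 1/|Y| = 1670 Ω, ∠Z = −∠Y = 60.9°
cos φ = cos(60.9°) = 0.486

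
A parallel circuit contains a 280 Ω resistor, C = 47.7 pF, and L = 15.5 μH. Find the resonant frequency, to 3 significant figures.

ω₀ = 1/√(LC) = 1/√(1.55e-05 × 4.77e-11) = 3.678e+07 rad/s
f₀ = ω₀/(2π) = 5.85 MHz

5.85 MHz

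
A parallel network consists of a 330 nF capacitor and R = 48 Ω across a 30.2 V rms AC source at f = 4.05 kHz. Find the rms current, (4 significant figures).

ω = 2πf = 25450 rad/s
X_C = 1/(ωC) = 119.1 Ω
Parallel: admittances add. Y = 1/R + jωC
Y = (0.02083 + j0.008397) S
|Y| = 0.02246 S → |Z| = 1/|Y| = 44.52 Ω, ∠Z = −∠Y = -21.95°
I = V/|Z| = 30.2/44.52 = 678.4 mA

678.4 mA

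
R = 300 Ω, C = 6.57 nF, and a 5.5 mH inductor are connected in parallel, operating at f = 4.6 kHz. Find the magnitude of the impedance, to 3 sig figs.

ω = 2πf = 28900 rad/s
X_L = ωL = 159 Ω
X_C = 1/(ωC) = 5270 Ω
Parallel: admittances add. Y = 1/R + 1/(jωL) + jωC
Y = (0.00333 − j0.00610) S
|Y| = 0.00695 S → |Z| = 1/|Y| = 144 Ω, ∠Z = −∠Y = 61.3°

144 Ω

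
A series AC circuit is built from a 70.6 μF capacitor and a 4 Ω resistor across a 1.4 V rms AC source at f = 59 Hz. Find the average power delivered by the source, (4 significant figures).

5.312 mW

ω = 2πf = 370.7 rad/s
X_C = 1/(ωC) = 38.21 Ω
Z = 4.000 − j38.21 Ω
|Z| = √(4.000² + 38.21²) = 38.42 Ω
∠Z = arctan(-38.21/4.000) = -84.02°
I = V/|Z| = 36.44 mA
P = VI cos φ = 1.4 × 0.03644 × cos(-84.02°) = 5.312 mW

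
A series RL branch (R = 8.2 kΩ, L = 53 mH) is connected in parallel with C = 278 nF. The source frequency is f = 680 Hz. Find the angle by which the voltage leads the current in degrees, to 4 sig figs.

ω = 2πf = 4273 rad/s
X_L = ωL = 226.4 Ω
X_C = 1/(ωC) = 841.9 Ω
Branch 1 (R+jX_L): Z₁ = 8200 + j226.4 Ω, |Z₁| = 8203 Ω
Branch 2 (−jX_C): Z₂ = −j841.9 Ω
Parallel: Z = Z₁Z₂/(Z₁+Z₂), |Z| = 839.9 Ω, ∠Z = -84.13°

-84.13°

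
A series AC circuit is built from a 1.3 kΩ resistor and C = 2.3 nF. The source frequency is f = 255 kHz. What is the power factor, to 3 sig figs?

0.979

ω = 2πf = 1.602e+06 rad/s
X_C = 1/(ωC) = 271 Ω
Z = 1300 − j271 Ω
|Z| = √(1300² + 271²) = 1330 Ω
∠Z = arctan(-271/1300) = -11.8°
cos φ = cos(-11.8°) = 0.979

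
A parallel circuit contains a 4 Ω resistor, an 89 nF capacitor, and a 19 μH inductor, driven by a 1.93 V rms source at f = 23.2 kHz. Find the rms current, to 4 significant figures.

827.1 mA

ω = 2πf = 145800 rad/s
X_L = ωL = 2.770 Ω
X_C = 1/(ωC) = 77.08 Ω
Parallel: admittances add. Y = 1/R + 1/(jωL) + jωC
Y = (0.2500 − j0.3481) S
|Y| = 0.4286 S → |Z| = 1/|Y| = 2.333 Ω, ∠Z = −∠Y = 54.31°
I = V/|Z| = 1.93/2.333 = 827.1 mA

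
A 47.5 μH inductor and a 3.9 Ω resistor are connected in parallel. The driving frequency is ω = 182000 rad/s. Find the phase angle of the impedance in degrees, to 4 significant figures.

X_L = ωL = 8.645 Ω
Parallel: admittances add. Y = 1/R + 1/(jωL)
Y = (0.2564 − j0.1157) S
|Y| = 0.2813 S → |Z| = 1/|Y| = 3.555 Ω, ∠Z = −∠Y = 24.28°

24.28°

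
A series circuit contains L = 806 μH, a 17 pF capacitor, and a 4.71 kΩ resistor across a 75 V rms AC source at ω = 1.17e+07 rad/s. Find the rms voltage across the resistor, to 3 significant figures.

X_L = ωL = 9430 Ω
X_C = 1/(ωC) = 5030 Ω
Net reactance X = X_L − X_C = 4400 Ω
Z = 4710 + j4400 Ω
|Z| = √(4710² + 4400²) = 6450 Ω
I = V/|Z| = 11.6 mA
V_R = I·|Z_R| = 0.0116 × 4710 = 54.8 V

54.8 V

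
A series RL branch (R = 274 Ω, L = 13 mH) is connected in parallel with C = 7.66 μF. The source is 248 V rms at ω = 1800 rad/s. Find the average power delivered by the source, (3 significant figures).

223 W

X_L = ωL = 23.4 Ω
X_C = 1/(ωC) = 72.5 Ω
Branch 1 (R+jX_L): Z₁ = 274 + j23.4 Ω, |Z₁| = 275 Ω
Branch 2 (−jX_C): Z₂ = −j72.5 Ω
Parallel: Z = Z₁Z₂/(Z₁+Z₂), |Z| = 71.6 Ω, ∠Z = -75.0°
I = V/|Z| = 3.46 A
P = VI cos φ = 248 × 3.46 × cos(-75.0°) = 223 W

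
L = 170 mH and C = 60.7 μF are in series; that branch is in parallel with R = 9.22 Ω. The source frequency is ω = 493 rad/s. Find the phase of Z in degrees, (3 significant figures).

10.4°

X_L = ωL = 83.8 Ω
X_C = 1/(ωC) = 33.4 Ω
Branch 1: Z₁ = R = 9.22 Ω
Branch 2 (series LC): Z₂ = j(X_L − X_C) = j50.4 Ω
Parallel: Z = Z₁Z₂/(Z₁+Z₂), |Z| = 9.07 Ω, ∠Z = 10.4°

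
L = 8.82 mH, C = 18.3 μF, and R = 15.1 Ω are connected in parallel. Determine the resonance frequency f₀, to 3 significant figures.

396 Hz

ω₀ = 1/√(LC) = 1/√(0.00882 × 1.83e-05) = 2489 rad/s
f₀ = ω₀/(2π) = 396 Hz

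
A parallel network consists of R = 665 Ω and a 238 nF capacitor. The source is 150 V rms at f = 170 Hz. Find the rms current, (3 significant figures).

ω = 2πf = 1068 rad/s
X_C = 1/(ωC) = 3930 Ω
Parallel: admittances add. Y = 1/R + jωC
Y = (0.00150 + j0.000254) S
|Y| = 0.00153 S → |Z| = 1/|Y| = 656 Ω, ∠Z = −∠Y = -9.60°
I = V/|Z| = 150/656 = 229 mA

229 mA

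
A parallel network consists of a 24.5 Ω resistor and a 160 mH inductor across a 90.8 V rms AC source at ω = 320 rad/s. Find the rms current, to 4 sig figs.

4.109 A

X_L = ωL = 51.20 Ω
Parallel: admittances add. Y = 1/R + 1/(jωL)
Y = (0.04082 − j0.01953) S
|Y| = 0.04525 S → |Z| = 1/|Y| = 22.10 Ω, ∠Z = −∠Y = 25.57°
I = V/|Z| = 90.8/22.10 = 4.109 A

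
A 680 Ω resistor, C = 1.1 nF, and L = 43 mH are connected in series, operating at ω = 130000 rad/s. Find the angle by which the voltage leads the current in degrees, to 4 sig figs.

X_L = ωL = 5590 Ω
X_C = 1/(ωC) = 6993 Ω
Net reactance X = X_L − X_C = -1403 Ω
Z = 680.0 − j1403 Ω
|Z| = √(680.0² + 1403²) = 1559 Ω
∠Z = arctan(-1403/680.0) = -64.14°

-64.14°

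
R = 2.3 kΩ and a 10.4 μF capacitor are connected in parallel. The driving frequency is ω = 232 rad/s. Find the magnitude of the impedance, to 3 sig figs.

408 Ω

X_C = 1/(ωC) = 414 Ω
Parallel: admittances add. Y = 1/R + jωC
Y = (0.000435 + j0.00241) S
|Y| = 0.00245 S → |Z| = 1/|Y| = 408 Ω, ∠Z = −∠Y = -79.8°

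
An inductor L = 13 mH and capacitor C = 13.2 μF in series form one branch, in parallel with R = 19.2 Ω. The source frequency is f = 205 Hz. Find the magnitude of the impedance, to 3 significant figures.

ω = 2πf = 1288 rad/s
X_L = ωL = 16.7 Ω
X_C = 1/(ωC) = 58.8 Ω
Branch 1: Z₁ = R = 19.2 Ω
Branch 2 (series LC): Z₂ = j(X_L − X_C) = −j42.1 Ω
Parallel: Z = Z₁Z₂/(Z₁+Z₂), |Z| = 17.5 Ω, ∠Z = -24.5°

17.5 Ω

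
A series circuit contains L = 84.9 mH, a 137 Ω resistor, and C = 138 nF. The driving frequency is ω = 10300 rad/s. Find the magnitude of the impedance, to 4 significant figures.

X_L = ωL = 874.5 Ω
X_C = 1/(ωC) = 703.5 Ω
Net reactance X = X_L − X_C = 170.9 Ω
Z = 137.0 + j170.9 Ω
|Z| = √(137.0² + 170.9²) = 219.1 Ω

219.1 Ω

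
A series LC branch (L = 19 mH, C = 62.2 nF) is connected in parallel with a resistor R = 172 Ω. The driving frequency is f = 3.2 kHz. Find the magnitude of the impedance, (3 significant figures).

ω = 2πf = 20110 rad/s
X_L = ωL = 382 Ω
X_C = 1/(ωC) = 800 Ω
Branch 1: Z₁ = R = 172 Ω
Branch 2 (series LC): Z₂ = j(X_L − X_C) = −j418 Ω
Parallel: Z = Z₁Z₂/(Z₁+Z₂), |Z| = 159 Ω, ∠Z = -22.4°

159 Ω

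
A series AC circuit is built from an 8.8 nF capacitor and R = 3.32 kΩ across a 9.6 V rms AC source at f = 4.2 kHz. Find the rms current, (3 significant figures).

ω = 2πf = 26390 rad/s
X_C = 1/(ωC) = 4310 Ω
Z = 3320 − j4310 Ω
|Z| = √(3320² + 4310²) = 5440 Ω
I = V/|Z| = 9.6/5440 = 1.77 mA

1.77 mA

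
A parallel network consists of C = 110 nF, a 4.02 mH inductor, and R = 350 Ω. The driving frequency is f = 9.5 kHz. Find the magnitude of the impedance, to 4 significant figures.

268.1 Ω

ω = 2πf = 59690 rad/s
X_L = ωL = 240.0 Ω
X_C = 1/(ωC) = 152.3 Ω
Parallel: admittances add. Y = 1/R + 1/(jωL) + jωC
Y = (0.002857 + j0.002398) S
|Y| = 0.003730 S → |Z| = 1/|Y| = 268.1 Ω, ∠Z = −∠Y = -40.01°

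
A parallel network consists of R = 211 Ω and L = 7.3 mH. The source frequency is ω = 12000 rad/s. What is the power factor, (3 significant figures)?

X_L = ωL = 87.6 Ω
Parallel: admittances add. Y = 1/R + 1/(jωL)
Y = (0.00474 − j0.0114) S
|Y| = 0.0124 S → |Z| = 1/|Y| = 80.9 Ω, ∠Z = −∠Y = 67.5°
cos φ = cos(67.5°) = 0.383

0.383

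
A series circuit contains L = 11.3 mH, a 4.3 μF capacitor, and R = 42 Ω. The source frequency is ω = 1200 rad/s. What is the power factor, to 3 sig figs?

0.227

X_L = ωL = 13.6 Ω
X_C = 1/(ωC) = 194 Ω
Net reactance X = X_L − X_C = -180 Ω
Z = 42.0 − j180 Ω
|Z| = √(42.0² + 180²) = 185 Ω
∠Z = arctan(-180/42.0) = -76.9°
cos φ = cos(-76.9°) = 0.227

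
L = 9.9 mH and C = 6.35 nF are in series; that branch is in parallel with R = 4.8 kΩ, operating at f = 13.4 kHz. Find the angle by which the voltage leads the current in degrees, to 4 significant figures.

ω = 2πf = 84190 rad/s
X_L = ωL = 833.5 Ω
X_C = 1/(ωC) = 1870 Ω
Branch 1: Z₁ = R = 4800 Ω
Branch 2 (series LC): Z₂ = j(X_L − X_C) = −j1037 Ω
Parallel: Z = Z₁Z₂/(Z₁+Z₂), |Z| = 1014 Ω, ∠Z = -77.81°

-77.81°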